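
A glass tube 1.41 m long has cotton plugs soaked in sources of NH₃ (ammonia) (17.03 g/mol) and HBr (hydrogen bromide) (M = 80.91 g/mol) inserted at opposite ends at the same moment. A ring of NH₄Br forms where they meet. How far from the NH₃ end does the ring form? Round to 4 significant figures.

In equal time, each gas travels a distance ∝ its rate ∝ 1/√M, so d_NH₃/d_HBr = √(M_HBr/M_NH₃) = √(80.91/17.03) = 2.180.
With d_NH₃ + d_HBr = 1.41 m, d_HBr = 1.41/(1 + 2.180) = 0.4434 m.
d_NH₃ = 1.41 − 0.4434 = 0.9666 m.

0.9666 m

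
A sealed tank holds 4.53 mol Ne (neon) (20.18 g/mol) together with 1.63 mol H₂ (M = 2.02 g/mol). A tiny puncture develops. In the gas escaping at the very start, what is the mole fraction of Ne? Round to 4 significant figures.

0.4679

Rate_i ∝ x_i/√M_i (Graham's law weighted by mole fraction), so the effusate composition follows n_i/√M_i.
x_Ne(eff) = (n_Ne/√M_Ne) / (n_Ne/√M_Ne + n_H₂/√M_H₂)
= (4.53/√20.18) / (4.53/√20.18 + 1.63/√2.02) = 1.008/(1.008 + 1.147) = 0.4679.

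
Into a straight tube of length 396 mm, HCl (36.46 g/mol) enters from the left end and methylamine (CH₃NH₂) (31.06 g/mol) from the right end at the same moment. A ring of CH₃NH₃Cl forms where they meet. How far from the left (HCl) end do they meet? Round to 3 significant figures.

Distances travelled in equal time are proportional to diffusion rates, so d_HCl/d_CH₃NH₂ = √(M_CH₃NH₂/M_HCl) = √(31.06/36.46) = 0.9230.
With d_HCl + d_CH₃NH₂ = 396 mm, d_CH₃NH₂ = 396/(1 + 0.9230) = 205.9 mm.
d_HCl = 396 − 205.9 = 190 mm.

190 mm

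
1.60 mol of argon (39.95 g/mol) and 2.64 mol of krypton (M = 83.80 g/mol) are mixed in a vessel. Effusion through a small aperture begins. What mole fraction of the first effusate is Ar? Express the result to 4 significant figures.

0.4675

Rate_i ∝ x_i/√M_i (Graham's law weighted by mole fraction), so the effusate composition follows n_i/√M_i.
Mole fraction of Ar in the effusate = (n_Ar/√M_Ar) / (n_Ar/√M_Ar + n_Kr/√M_Kr)
= (1.60/√39.95) / (1.60/√39.95 + 2.64/√83.80) = 0.2531/(0.2531 + 0.2884) = 0.4675.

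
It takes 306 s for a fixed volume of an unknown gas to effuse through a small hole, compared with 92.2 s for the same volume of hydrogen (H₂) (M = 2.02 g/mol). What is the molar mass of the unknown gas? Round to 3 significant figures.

22.3 g/mol

Graham's law gives t_X/t_H₂ = √(M_X/M_H₂).
306/92.2 = 3.319 = √(M_X/2.02)
M_X = 2.02 × 3.319² = 2.02 × 11.01 = 22.3 g/mol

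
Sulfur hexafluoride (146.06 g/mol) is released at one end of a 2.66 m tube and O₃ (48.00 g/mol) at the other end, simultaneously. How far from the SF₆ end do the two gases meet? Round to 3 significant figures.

0.969 m

In equal time, each gas travels a distance ∝ its rate ∝ 1/√M, so d_SF₆/d_O₃ = √(M_O₃/M_SF₆) = √(48.00/146.06) = 0.5733.
With d_SF₆ + d_O₃ = 2.66 m, d_O₃ = 2.66/(1 + 0.5733) = 1.691 m.
d_SF₆ = 2.66 − 1.691 = 0.969 m.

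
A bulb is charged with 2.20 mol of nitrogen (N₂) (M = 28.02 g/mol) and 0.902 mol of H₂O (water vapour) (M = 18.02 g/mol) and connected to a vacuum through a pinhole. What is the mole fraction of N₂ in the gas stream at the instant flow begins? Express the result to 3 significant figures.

0.662

Effusion rate of each component ∝ n_i/√M_i (partial pressure × 1/√M).
So x_N₂ in the escaping gas = (n_N₂/√M_N₂) / Σ(n_i/√M_i)
= (2.20/√28.02) / (2.20/√28.02 + 0.902/√18.02) = 0.4156/(0.4156 + 0.2125) = 0.662.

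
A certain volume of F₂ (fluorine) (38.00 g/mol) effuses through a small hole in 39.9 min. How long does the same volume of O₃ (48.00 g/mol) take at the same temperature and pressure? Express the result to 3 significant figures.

Using Graham's law: t_O₃/t_F₂ = √(M_O₃/M_F₂) = √(48.00/38.00) = √1.263 = 1.124.
So the time for O₃ is 39.9 × 1.124 = 44.8 min.

44.8 min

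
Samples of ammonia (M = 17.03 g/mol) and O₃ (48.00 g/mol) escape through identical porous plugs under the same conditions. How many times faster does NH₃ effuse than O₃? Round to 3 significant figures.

1.68

From Graham's law, rate_NH₃/rate_O₃ = √(M_O₃/M_NH₃) = √(48.00/17.03) = √2.819 = 1.68.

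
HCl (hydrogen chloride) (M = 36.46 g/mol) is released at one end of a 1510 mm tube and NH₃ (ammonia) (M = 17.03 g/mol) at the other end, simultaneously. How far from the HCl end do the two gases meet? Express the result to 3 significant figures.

613 mm

The fronts meet when d_HCl + d_NH₃ = L with d_HCl/d_NH₃ = √(M_NH₃/M_HCl) (Graham's law). Here √(M_NH₃/M_HCl) = √(17.03/36.46) = 0.6834.
With d_HCl + d_NH₃ = 1510 mm, d_NH₃ = 1510/(1 + 0.6834) = 897.0 mm.
d_HCl = 1510 − 897.0 = 613 mm.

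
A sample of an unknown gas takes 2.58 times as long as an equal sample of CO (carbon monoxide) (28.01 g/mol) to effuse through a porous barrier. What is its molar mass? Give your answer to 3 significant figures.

186 g/mol

Since effusion rate ∝ 1/√M, t_X/t_CO = √(M_X/M_CO).
2.58 = √(M_X/28.01)
M_X = 28.01 × 2.58² = 28.01 × 6.656 = 186 g/mol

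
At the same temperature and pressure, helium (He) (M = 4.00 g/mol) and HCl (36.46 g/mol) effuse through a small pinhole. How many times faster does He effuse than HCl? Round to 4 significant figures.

Since effusion rate ∝ 1/√M, rate_He/rate_HCl = √(M_HCl/M_He) = √(36.46/4.00) = √9.115 = 3.019.

3.019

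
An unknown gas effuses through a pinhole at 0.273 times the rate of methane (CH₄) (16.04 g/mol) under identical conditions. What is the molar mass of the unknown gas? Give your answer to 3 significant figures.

215 g/mol

By Graham's law, rate_X/rate_CH₄ = √(M_CH₄/M_X).
0.273 = √(16.04/M_X)
M_X = 16.04 / 0.273² = 16.04 / 0.07453 = 215 g/mol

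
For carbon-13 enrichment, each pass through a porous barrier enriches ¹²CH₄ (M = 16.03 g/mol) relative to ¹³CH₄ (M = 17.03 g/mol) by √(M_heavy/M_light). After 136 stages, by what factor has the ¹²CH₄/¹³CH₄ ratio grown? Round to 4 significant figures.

61.25

The single-stage factor is √(M_heavy/M_light), so 136 stages give [√(17.03/16.03)]^136 = (17.03/16.03)^(136/2).
= 1.06238^68 = 61.25.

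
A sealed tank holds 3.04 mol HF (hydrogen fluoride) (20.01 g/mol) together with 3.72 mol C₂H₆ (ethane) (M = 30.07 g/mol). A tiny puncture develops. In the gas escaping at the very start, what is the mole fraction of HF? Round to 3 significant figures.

Each component's effusion rate ∝ (its partial pressure)·(1/√M) ∝ n_i/√M_i.
x_HF(eff) = (n_HF/√M_HF) / (n_HF/√M_HF + n_C₂H₆/√M_C₂H₆)
= (3.04/√20.01) / (3.04/√20.01 + 3.72/√30.07) = 0.6796/(0.6796 + 0.6784) = 0.500.

0.500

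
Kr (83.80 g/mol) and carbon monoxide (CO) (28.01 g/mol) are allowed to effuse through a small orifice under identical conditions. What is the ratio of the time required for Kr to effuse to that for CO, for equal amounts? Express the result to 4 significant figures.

1.730

Since effusion rate ∝ 1/√M, t_Kr/t_CO = √(M_Kr/M_CO) = √(83.80/28.01) = √2.992 = 1.730.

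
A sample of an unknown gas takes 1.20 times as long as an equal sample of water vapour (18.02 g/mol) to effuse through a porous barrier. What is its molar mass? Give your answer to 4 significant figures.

From Graham's law, t_X/t_H₂O = √(M_X/M_H₂O).
1.20 = √(M_X/18.02)
M_X = 18.02 × 1.20² = 18.02 × 1.440 = 25.95 g/mol

25.95 g/mol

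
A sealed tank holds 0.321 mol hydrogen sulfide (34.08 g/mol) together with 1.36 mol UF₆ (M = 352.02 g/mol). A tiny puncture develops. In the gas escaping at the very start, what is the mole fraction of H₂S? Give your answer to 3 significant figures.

Effusion rate of each component ∝ n_i/√M_i (partial pressure × 1/√M).
So x_H₂S in the escaping gas = (n_H₂S/√M_H₂S) / Σ(n_i/√M_i)
= (0.321/√34.08) / (0.321/√34.08 + 1.36/√352.02) = 0.05499/(0.05499 + 0.07249) = 0.431.

0.431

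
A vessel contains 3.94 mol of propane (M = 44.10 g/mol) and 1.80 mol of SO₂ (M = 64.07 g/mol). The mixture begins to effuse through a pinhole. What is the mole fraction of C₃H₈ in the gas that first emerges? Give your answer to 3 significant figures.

0.725

The effusion rate of species i is ∝ p_i/√M_i ∝ n_i/√M_i.
x_C₃H₈(eff) = (n_C₃H₈/√M_C₃H₈) / (n_C₃H₈/√M_C₃H₈ + n_SO₂/√M_SO₂)
= (3.94/√44.10) / (3.94/√44.10 + 1.80/√64.07) = 0.5933/(0.5933 + 0.2249) = 0.725.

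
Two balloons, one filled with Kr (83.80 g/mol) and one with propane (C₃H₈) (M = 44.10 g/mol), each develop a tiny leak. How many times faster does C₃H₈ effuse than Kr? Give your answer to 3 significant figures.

Graham's law gives rate_C₃H₈/rate_Kr = √(M_Kr/M_C₃H₈) = √(83.80/44.10) = √1.900 = 1.38.

1.38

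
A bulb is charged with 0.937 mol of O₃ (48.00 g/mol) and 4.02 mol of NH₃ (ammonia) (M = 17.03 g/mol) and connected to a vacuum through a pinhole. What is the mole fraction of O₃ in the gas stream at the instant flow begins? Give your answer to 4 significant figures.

0.1219

The effusion rate of species i is ∝ p_i/√M_i ∝ n_i/√M_i.
So x_O₃ in the escaping gas = (n_O₃/√M_O₃) / Σ(n_i/√M_i)
= (0.937/√48.00) / (0.937/√48.00 + 4.02/√17.03) = 0.1352/(0.1352 + 0.9741) = 0.1219.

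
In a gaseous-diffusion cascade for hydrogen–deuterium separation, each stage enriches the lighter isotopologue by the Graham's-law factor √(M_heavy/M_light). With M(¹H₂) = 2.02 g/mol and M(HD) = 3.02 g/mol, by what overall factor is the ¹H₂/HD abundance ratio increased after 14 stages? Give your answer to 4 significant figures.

After 14 stages the ratio has grown by (√(3.02/2.02))^14 = (3.02/2.02)^(14/2).
= 1.49505^7 = 16.70.

16.70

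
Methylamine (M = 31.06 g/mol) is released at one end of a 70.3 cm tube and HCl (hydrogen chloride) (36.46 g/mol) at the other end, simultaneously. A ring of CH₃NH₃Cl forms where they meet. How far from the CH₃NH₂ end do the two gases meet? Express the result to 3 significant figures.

In equal time, each gas travels a distance ∝ its rate ∝ 1/√M, so d_CH₃NH₂/d_HCl = √(M_HCl/M_CH₃NH₂) = √(36.46/31.06) = 1.083.
With d_CH₃NH₂ + d_HCl = 70.3 cm, d_HCl = 70.3/(1 + 1.083) = 33.74 cm.
d_CH₃NH₂ = 70.3 − 33.74 = 36.6 cm.

36.6 cm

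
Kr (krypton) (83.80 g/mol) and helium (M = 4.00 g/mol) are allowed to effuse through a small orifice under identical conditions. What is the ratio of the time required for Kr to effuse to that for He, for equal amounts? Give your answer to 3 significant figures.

4.58

Graham's law gives t_Kr/t_He = √(M_Kr/M_He) = √(83.80/4.00) = √20.95 = 4.58.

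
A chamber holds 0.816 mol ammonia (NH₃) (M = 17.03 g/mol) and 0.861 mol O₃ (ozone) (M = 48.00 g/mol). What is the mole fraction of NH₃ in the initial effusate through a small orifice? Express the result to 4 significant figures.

Each component's effusion rate ∝ (its partial pressure)·(1/√M) ∝ n_i/√M_i.
Mole fraction of NH₃ in the effusate = (n_NH₃/√M_NH₃) / (n_NH₃/√M_NH₃ + n_O₃/√M_O₃)
= (0.816/√17.03) / (0.816/√17.03 + 0.861/√48.00) = 0.1977/(0.1977 + 0.1243) = 0.6141.

0.6141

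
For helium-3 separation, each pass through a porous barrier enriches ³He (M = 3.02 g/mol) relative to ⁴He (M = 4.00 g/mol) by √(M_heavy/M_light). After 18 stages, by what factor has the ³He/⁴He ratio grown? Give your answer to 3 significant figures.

Each stage multiplies the ratio by α = √(4.00/3.02), so after 18 stages the overall factor is α^18 = (4.00/3.02)^(18/2).
= 1.32450^9 = 12.5.

12.5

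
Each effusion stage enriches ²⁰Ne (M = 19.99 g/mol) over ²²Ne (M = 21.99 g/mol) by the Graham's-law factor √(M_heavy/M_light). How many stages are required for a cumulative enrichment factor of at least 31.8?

73

Single-stage factor α = √(21.99/19.99), so ln α = ½ ln(1.10005) = 0.04768.
Need α^N ≥ 31.8 ⇒ N ≥ ln(31.8) / ln α = 3.459 / 0.04768 = 72.56.
Minimum whole number of stages: N = 73.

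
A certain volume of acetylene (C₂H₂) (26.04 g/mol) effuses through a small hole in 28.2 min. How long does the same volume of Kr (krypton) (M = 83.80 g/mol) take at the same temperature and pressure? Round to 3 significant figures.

50.6 min

From Graham's law, t_Kr/t_C₂H₂ = √(M_Kr/M_C₂H₂) = √(83.80/26.04) = √3.218 = 1.794.
So the time for Kr is 28.2 × 1.794 = 50.6 min.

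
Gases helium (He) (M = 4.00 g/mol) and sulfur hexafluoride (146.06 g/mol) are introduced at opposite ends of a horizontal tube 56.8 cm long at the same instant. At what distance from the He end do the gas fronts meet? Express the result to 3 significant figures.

Distances travelled in equal time are proportional to diffusion rates, so d_He/d_SF₆ = √(M_SF₆/M_He) = √(146.06/4.00) = 6.043.
With d_He + d_SF₆ = 56.8 cm, d_SF₆ = 56.8/(1 + 6.043) = 8.065 cm.
d_He = 56.8 − 8.065 = 48.7 cm.

48.7 cm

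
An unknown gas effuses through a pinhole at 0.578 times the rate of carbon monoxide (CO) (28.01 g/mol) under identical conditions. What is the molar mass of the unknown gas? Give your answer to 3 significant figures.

Graham's law gives rate_X/rate_CO = √(M_CO/M_X).
0.578 = √(28.01/M_X)
M_X = 28.01 / 0.578² = 28.01 / 0.3341 = 83.8 g/mol

83.8 g/mol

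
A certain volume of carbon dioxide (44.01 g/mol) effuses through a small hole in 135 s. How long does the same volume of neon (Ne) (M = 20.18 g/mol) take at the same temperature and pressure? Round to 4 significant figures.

From Graham's law, t_Ne/t_CO₂ = √(M_Ne/M_CO₂) = √(20.18/44.01) = √0.4585 = 0.6772.
So the time for Ne is 135 × 0.6772 = 91.42 s.

91.42 s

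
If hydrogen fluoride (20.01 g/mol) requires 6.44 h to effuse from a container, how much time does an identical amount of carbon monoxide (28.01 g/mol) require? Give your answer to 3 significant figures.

7.62 h

Since effusion rate ∝ 1/√M, t_CO/t_HF = √(M_CO/M_HF) = √(28.01/20.01) = √1.400 = 1.183.
So the time for CO is 6.44 × 1.183 = 7.62 h.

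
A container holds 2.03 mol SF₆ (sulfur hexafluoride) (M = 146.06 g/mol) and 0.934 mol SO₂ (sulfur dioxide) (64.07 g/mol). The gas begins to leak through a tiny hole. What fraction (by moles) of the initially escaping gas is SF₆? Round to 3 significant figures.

0.590

The effusion rate of species i is ∝ p_i/√M_i ∝ n_i/√M_i.
So x_SF₆ in the escaping gas = (n_SF₆/√M_SF₆) / Σ(n_i/√M_i)
= (2.03/√146.06) / (2.03/√146.06 + 0.934/√64.07) = 0.1680/(0.1680 + 0.1167) = 0.590.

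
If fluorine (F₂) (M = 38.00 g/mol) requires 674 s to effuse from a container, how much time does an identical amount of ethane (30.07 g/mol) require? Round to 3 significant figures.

600 s

By Graham's law, t_C₂H₆/t_F₂ = √(M_C₂H₆/M_F₂) = √(30.07/38.00) = √0.7913 = 0.8896.
So the time for C₂H₆ is 674 × 0.8896 = 600 s.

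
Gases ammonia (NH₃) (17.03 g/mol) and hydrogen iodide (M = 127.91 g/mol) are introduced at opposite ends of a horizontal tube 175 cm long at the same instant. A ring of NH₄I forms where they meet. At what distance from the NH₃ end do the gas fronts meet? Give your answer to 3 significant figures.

In equal time, each gas travels a distance ∝ its rate ∝ 1/√M, so d_NH₃/d_HI = √(M_HI/M_NH₃) = √(127.91/17.03) = 2.741.
With d_NH₃ + d_HI = 175 cm, d_HI = 175/(1 + 2.741) = 46.78 cm.
d_NH₃ = 175 − 46.78 = 128 cm.

128 cm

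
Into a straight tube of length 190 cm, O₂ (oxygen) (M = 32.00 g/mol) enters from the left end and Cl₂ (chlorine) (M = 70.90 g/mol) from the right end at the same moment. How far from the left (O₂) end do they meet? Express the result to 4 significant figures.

Distances travelled in equal time are proportional to diffusion rates, so d_O₂/d_Cl₂ = √(M_Cl₂/M_O₂) = √(70.90/32.00) = 1.488.
With d_O₂ + d_Cl₂ = 190 cm, d_Cl₂ = 190/(1 + 1.488) = 76.35 cm.
d_O₂ = 190 − 76.35 = 113.6 cm.

113.6 cm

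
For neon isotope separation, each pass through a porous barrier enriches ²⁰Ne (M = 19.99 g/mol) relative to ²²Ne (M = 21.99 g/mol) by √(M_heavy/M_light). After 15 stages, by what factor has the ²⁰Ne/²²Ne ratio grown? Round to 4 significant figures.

After 15 stages the ratio has grown by (√(21.99/19.99))^15 = (21.99/19.99)^(15/2).
= 1.10005^(15/2) = 2.045.

2.045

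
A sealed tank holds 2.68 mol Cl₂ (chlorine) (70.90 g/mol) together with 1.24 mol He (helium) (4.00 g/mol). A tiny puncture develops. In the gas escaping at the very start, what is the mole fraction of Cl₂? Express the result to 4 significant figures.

0.3392

The effusion rate of species i is ∝ p_i/√M_i ∝ n_i/√M_i.
So x_Cl₂ in the escaping gas = (n_Cl₂/√M_Cl₂) / Σ(n_i/√M_i)
= (2.68/√70.90) / (2.68/√70.90 + 1.24/√4.00) = 0.3183/(0.3183 + 0.6200) = 0.3392.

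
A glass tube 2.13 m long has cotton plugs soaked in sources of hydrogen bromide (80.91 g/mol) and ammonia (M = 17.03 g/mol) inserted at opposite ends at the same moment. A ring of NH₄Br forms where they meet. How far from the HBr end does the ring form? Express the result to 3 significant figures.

0.670 m

The fronts meet when d_HBr + d_NH₃ = L with d_HBr/d_NH₃ = √(M_NH₃/M_HBr) (Graham's law). Here √(M_NH₃/M_HBr) = √(17.03/80.91) = 0.4588.
With d_HBr + d_NH₃ = 2.13 m, d_NH₃ = 2.13/(1 + 0.4588) = 1.460 m.
d_HBr = 2.13 − 1.460 = 0.670 m.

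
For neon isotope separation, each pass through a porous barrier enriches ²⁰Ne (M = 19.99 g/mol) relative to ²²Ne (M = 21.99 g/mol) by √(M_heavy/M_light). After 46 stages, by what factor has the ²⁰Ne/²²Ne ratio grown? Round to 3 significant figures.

The single-stage factor is √(M_heavy/M_light), so 46 stages give [√(21.99/19.99)]^46 = (21.99/19.99)^(46/2).
= 1.10005^23 = 8.96.

8.96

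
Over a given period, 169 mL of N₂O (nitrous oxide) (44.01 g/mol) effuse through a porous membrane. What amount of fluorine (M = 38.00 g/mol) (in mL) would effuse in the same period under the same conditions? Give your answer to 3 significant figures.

Using Graham's law: rate_F₂/rate_N₂O = √(M_N₂O/M_F₂) = √(44.01/38.00) = √1.158 = 1.076.
So the volume for F₂ is 169 × 1.076 = 182 mL.

182 mL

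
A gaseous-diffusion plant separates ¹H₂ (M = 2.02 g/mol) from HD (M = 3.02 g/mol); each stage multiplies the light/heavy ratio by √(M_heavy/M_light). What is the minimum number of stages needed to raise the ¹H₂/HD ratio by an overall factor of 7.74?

Single-stage factor α = √(3.02/2.02), so ln α = ½ ln(1.49505) = 0.2011.
Need α^N ≥ 7.74 ⇒ N ≥ ln(7.74) / ln α = 2.046 / 0.2011 = 10.18.
Minimum whole number of stages: N = 11.

11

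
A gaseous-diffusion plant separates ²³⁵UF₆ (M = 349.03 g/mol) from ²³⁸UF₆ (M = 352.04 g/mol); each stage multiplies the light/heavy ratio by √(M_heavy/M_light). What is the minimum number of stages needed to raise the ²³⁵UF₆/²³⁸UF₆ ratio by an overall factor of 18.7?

With α = √(352.04/349.03) per stage, ln α = ½ ln(1.00862) = 0.004293.
Need α^N ≥ 18.7 ⇒ N ≥ ln(18.7) / ln α = 2.929 / 0.004293 = 682.09.
Minimum whole number of stages: N = 683.

683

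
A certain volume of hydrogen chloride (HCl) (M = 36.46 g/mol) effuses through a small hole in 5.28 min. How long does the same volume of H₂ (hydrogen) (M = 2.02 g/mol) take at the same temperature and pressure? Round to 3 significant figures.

By Graham's law, t_H₂/t_HCl = √(M_H₂/M_HCl) = √(2.02/36.46) = √0.05540 = 0.2354.
So the time for H₂ is 5.28 × 0.2354 = 1.24 min.

1.24 min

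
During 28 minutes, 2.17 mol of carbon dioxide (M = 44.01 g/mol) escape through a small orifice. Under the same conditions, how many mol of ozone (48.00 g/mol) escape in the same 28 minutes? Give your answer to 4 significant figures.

2.078 mol

Since effusion rate ∝ 1/√M, rate_O₃/rate_CO₂ = √(M_CO₂/M_O₃) = √(44.01/48.00) = √0.9169 = 0.9575.
So the amount for O₃ is 2.17 × 0.9575 = 2.078 mol.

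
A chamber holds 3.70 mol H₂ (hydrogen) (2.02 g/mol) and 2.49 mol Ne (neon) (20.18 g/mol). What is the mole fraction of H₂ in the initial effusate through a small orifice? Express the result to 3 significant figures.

Each component's effusion rate ∝ (its partial pressure)·(1/√M) ∝ n_i/√M_i.
x_H₂(eff) = (n_H₂/√M_H₂) / (n_H₂/√M_H₂ + n_Ne/√M_Ne)
= (3.70/√2.02) / (3.70/√2.02 + 2.49/√20.18) = 2.603/(2.603 + 0.5543) = 0.824.

0.824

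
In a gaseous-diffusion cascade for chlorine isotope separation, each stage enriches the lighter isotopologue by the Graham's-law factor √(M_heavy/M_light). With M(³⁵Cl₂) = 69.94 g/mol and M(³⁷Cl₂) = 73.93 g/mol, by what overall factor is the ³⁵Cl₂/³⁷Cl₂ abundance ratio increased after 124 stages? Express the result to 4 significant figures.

31.18

Overall factor = α^124 with α = √(73.93/69.94), i.e. (73.93/69.94)^(124/2).
= 1.05705^62 = 31.18.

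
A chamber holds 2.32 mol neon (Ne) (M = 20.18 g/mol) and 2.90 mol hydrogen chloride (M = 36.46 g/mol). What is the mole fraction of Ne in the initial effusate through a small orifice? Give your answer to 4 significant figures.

The effusion rate of species i is ∝ p_i/√M_i ∝ n_i/√M_i.
x_Ne(eff) = (n_Ne/√M_Ne) / (n_Ne/√M_Ne + n_HCl/√M_HCl)
= (2.32/√20.18) / (2.32/√20.18 + 2.90/√36.46) = 0.5164/(0.5164 + 0.4803) = 0.5181.

0.5181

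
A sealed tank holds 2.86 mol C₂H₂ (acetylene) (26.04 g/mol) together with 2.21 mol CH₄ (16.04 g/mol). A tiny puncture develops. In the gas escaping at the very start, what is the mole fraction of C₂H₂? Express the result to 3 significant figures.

The effusion rate of species i is ∝ p_i/√M_i ∝ n_i/√M_i.
x_C₂H₂(eff) = (n_C₂H₂/√M_C₂H₂) / (n_C₂H₂/√M_C₂H₂ + n_CH₄/√M_CH₄)
= (2.86/√26.04) / (2.86/√26.04 + 2.21/√16.04) = 0.5605/(0.5605 + 0.5518) = 0.504.

0.504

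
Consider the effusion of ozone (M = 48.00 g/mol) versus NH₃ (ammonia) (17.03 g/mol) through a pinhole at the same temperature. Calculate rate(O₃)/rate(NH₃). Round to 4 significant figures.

Graham's law gives rate_O₃/rate_NH₃ = √(M_NH₃/M_O₃) = √(17.03/48.00) = √0.3548 = 0.5956.

0.5956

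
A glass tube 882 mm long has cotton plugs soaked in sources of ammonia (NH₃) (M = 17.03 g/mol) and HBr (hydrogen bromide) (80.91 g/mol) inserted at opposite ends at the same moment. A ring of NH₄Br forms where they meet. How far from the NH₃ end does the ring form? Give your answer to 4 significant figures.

604.6 mm

Graham's law gives d_NH₃/d_HBr = rate_NH₃/rate_HBr = √(M_HBr/M_NH₃) = √(80.91/17.03) = 2.180.
With d_NH₃ + d_HBr = 882 mm, d_HBr = 882/(1 + 2.180) = 277.4 mm.
d_NH₃ = 882 − 277.4 = 604.6 mm.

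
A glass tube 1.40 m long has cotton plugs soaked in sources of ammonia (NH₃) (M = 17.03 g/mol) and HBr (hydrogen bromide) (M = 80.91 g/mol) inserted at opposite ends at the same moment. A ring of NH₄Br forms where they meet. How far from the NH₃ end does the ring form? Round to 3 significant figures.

The fronts meet when d_NH₃ + d_HBr = L with d_NH₃/d_HBr = √(M_HBr/M_NH₃) (Graham's law). Here √(M_HBr/M_NH₃) = √(80.91/17.03) = 2.180.
With d_NH₃ + d_HBr = 1.40 m, d_HBr = 1.40/(1 + 2.180) = 0.4403 m.
d_NH₃ = 1.40 − 0.4403 = 0.960 m.

0.960 m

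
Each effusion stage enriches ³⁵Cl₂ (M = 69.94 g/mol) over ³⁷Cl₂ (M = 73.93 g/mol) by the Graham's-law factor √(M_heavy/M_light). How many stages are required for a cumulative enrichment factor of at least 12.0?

Per stage α = (73.93/69.94)^(1/2) = 1.05705^0.5, giving ln α = 0.02774.
Need α^N ≥ 12.0 ⇒ N ≥ ln(12.0) / ln α = 2.485 / 0.02774 = 89.58.
Minimum whole number of stages: N = 90.

90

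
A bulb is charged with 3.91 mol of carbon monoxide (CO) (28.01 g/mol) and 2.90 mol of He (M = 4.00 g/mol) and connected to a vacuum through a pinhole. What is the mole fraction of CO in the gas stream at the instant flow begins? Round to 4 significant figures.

0.3375

Effusion rate of each component ∝ n_i/√M_i (partial pressure × 1/√M).
x_CO(eff) = (n_CO/√M_CO) / (n_CO/√M_CO + n_He/√M_He)
= (3.91/√28.01) / (3.91/√28.01 + 2.90/√4.00) = 0.7388/(0.7388 + 1.450) = 0.3375.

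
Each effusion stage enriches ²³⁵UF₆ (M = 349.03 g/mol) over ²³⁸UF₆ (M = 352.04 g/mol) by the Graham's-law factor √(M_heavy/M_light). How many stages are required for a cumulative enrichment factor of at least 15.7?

With α = √(352.04/349.03) per stage, ln α = ½ ln(1.00862) = 0.004293.
Need α^N ≥ 15.7 ⇒ N ≥ ln(15.7) / ln α = 2.754 / 0.004293 = 641.36.
Rounding up, N = 642 stages.

642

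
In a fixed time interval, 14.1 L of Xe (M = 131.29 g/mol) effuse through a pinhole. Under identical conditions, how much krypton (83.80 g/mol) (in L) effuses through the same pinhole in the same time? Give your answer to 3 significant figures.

Since effusion rate ∝ 1/√M, rate_Kr/rate_Xe = √(M_Xe/M_Kr) = √(131.29/83.80) = √1.567 = 1.252.
So the volume for Kr is 14.1 × 1.252 = 17.6 L.

17.6 L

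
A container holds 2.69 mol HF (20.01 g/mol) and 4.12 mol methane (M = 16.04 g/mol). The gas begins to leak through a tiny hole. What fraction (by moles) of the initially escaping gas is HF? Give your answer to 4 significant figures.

0.3689

Effusion rate of each component ∝ n_i/√M_i (partial pressure × 1/√M).
x_HF(eff) = (n_HF/√M_HF) / (n_HF/√M_HF + n_CH₄/√M_CH₄)
= (2.69/√20.01) / (2.69/√20.01 + 4.12/√16.04) = 0.6014/(0.6014 + 1.029) = 0.3689.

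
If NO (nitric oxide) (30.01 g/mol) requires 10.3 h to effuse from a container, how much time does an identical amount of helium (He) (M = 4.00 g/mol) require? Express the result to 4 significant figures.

From Graham's law, t_He/t_NO = √(M_He/M_NO) = √(4.00/30.01) = √0.1333 = 0.3651.
So the time for He is 10.3 × 0.3651 = 3.760 h.

3.760 h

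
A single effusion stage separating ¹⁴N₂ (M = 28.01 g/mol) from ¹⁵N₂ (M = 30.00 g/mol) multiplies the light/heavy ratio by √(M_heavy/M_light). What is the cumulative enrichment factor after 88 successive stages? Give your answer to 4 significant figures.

The single-stage factor is √(M_heavy/M_light), so 88 stages give [√(30.00/28.01)]^88 = (30.00/28.01)^(88/2).
= 1.07105^44 = 20.49.

20.49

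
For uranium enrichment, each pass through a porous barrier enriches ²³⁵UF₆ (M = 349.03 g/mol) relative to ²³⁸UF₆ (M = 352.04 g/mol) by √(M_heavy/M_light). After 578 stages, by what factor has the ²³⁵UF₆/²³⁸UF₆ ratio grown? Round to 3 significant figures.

12.0

Overall factor = α^578 with α = √(352.04/349.03), i.e. (352.04/349.03)^(578/2).
= 1.00862^289 = 12.0.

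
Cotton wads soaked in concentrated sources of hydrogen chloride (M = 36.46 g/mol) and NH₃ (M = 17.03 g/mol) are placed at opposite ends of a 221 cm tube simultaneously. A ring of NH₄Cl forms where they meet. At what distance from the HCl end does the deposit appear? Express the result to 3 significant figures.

Distances travelled in equal time are proportional to diffusion rates, so d_HCl/d_NH₃ = √(M_NH₃/M_HCl) = √(17.03/36.46) = 0.6834.
With d_HCl + d_NH₃ = 221 cm, d_NH₃ = 221/(1 + 0.6834) = 131.3 cm.
d_HCl = 221 − 131.3 = 89.7 cm.

89.7 cm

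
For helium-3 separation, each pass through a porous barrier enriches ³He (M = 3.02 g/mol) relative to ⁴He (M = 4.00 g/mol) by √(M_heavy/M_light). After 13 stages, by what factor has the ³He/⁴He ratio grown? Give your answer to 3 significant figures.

6.21

After 13 stages the ratio has grown by (√(4.00/3.02))^13 = (4.00/3.02)^(13/2).
= 1.32450^(13/2) = 6.21.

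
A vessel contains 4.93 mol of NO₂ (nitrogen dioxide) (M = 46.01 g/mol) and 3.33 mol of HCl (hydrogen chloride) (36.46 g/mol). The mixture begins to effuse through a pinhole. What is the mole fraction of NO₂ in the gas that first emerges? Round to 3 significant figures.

0.569

Each component's effusion rate ∝ (its partial pressure)·(1/√M) ∝ n_i/√M_i.
Mole fraction of NO₂ in the effusate = (n_NO₂/√M_NO₂) / (n_NO₂/√M_NO₂ + n_HCl/√M_HCl)
= (4.93/√46.01) / (4.93/√46.01 + 3.33/√36.46) = 0.7268/(0.7268 + 0.5515) = 0.569.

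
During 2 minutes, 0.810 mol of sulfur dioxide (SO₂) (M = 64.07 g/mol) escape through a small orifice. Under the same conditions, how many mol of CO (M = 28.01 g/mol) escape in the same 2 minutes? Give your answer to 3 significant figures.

1.23 mol

Using Graham's law: rate_CO/rate_SO₂ = √(M_SO₂/M_CO) = √(64.07/28.01) = √2.287 = 1.512.
So the amount for CO is 0.810 × 1.512 = 1.23 mol.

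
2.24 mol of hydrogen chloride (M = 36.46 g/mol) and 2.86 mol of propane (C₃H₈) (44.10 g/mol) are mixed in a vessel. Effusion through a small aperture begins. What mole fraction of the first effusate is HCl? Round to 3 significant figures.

Effusion rate of each component ∝ n_i/√M_i (partial pressure × 1/√M).
Mole fraction of HCl in the effusate = (n_HCl/√M_HCl) / (n_HCl/√M_HCl + n_C₃H₈/√M_C₃H₈)
= (2.24/√36.46) / (2.24/√36.46 + 2.86/√44.10) = 0.3710/(0.3710 + 0.4307) = 0.463.

0.463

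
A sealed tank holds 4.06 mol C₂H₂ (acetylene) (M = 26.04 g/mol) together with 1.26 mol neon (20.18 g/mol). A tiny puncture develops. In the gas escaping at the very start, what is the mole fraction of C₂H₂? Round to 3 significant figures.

Each component's effusion rate ∝ (its partial pressure)·(1/√M) ∝ n_i/√M_i.
x_C₂H₂(eff) = (n_C₂H₂/√M_C₂H₂) / (n_C₂H₂/√M_C₂H₂ + n_Ne/√M_Ne)
= (4.06/√26.04) / (4.06/√26.04 + 1.26/√20.18) = 0.7956/(0.7956 + 0.2805) = 0.739.

0.739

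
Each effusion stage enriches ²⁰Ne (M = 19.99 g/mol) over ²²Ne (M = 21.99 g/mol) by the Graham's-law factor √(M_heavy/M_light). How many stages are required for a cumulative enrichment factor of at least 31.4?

Per stage α = (21.99/19.99)^(1/2) = 1.10005^0.5, giving ln α = 0.04768.
Need α^N ≥ 31.4 ⇒ N ≥ ln(31.4) / ln α = 3.447 / 0.04768 = 72.29.
Rounding up, N = 73 stages.

73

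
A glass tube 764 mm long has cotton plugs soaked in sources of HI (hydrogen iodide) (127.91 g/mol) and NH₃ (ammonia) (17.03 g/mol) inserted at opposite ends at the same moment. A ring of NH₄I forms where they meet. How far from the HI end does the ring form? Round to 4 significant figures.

204.2 mm

In equal time, each gas travels a distance ∝ its rate ∝ 1/√M, so d_HI/d_NH₃ = √(M_NH₃/M_HI) = √(17.03/127.91) = 0.3649.
With d_HI + d_NH₃ = 764 mm, d_NH₃ = 764/(1 + 0.3649) = 559.8 mm.
d_HI = 764 − 559.8 = 204.2 mm.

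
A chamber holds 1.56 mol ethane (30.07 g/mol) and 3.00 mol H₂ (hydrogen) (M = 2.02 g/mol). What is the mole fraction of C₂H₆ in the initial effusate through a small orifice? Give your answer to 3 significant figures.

Rate_i ∝ x_i/√M_i (Graham's law weighted by mole fraction), so the effusate composition follows n_i/√M_i.
Mole fraction of C₂H₆ in the effusate = (n_C₂H₆/√M_C₂H₆) / (n_C₂H₆/√M_C₂H₆ + n_H₂/√M_H₂)
= (1.56/√30.07) / (1.56/√30.07 + 3.00/√2.02) = 0.2845/(0.2845 + 2.111) = 0.119.

0.119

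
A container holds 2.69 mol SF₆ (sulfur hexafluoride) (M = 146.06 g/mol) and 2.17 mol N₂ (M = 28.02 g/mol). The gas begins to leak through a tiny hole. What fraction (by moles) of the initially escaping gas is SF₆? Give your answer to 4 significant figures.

The effusion rate of species i is ∝ p_i/√M_i ∝ n_i/√M_i.
x_SF₆(eff) = (n_SF₆/√M_SF₆) / (n_SF₆/√M_SF₆ + n_N₂/√M_N₂)
= (2.69/√146.06) / (2.69/√146.06 + 2.17/√28.02) = 0.2226/(0.2226 + 0.4099) = 0.3519.

0.3519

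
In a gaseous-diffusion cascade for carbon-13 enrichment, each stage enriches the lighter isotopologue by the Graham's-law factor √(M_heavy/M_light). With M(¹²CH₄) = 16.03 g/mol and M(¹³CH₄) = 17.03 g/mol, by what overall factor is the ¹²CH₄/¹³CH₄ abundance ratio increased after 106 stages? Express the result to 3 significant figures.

24.7

After 106 stages the ratio has grown by (√(17.03/16.03))^106 = (17.03/16.03)^(106/2).
= 1.06238^53 = 24.7.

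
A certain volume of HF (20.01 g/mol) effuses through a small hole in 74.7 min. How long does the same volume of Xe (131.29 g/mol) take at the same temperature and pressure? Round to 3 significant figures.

Since effusion rate ∝ 1/√M, t_Xe/t_HF = √(M_Xe/M_HF) = √(131.29/20.01) = √6.561 = 2.561.
So the time for Xe is 74.7 × 2.561 = 191 min.

191 min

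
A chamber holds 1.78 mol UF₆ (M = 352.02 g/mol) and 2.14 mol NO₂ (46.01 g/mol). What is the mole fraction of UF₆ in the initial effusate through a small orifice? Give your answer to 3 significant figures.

Rate_i ∝ x_i/√M_i (Graham's law weighted by mole fraction), so the effusate composition follows n_i/√M_i.
So x_UF₆ in the escaping gas = (n_UF₆/√M_UF₆) / Σ(n_i/√M_i)
= (1.78/√352.02) / (1.78/√352.02 + 2.14/√46.01) = 0.09487/(0.09487 + 0.3155) = 0.231.

0.231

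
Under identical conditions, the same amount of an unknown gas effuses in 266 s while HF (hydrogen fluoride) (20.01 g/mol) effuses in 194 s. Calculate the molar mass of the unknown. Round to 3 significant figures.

37.6 g/mol

Using Graham's law: t_X/t_HF = √(M_X/M_HF).
266/194 = 1.371 = √(M_X/20.01)
M_X = 20.01 × 1.371² = 20.01 × 1.880 = 37.6 g/mol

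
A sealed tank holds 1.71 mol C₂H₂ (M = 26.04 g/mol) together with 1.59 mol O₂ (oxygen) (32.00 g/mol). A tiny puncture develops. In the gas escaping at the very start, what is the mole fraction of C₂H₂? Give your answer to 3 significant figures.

Rate_i ∝ x_i/√M_i (Graham's law weighted by mole fraction), so the effusate composition follows n_i/√M_i.
So x_C₂H₂ in the escaping gas = (n_C₂H₂/√M_C₂H₂) / Σ(n_i/√M_i)
= (1.71/√26.04) / (1.71/√26.04 + 1.59/√32.00) = 0.3351/(0.3351 + 0.2811) = 0.544.

0.544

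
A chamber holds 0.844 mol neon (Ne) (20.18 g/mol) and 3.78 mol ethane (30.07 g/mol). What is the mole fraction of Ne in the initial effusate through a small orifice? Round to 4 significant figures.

Rate_i ∝ x_i/√M_i (Graham's law weighted by mole fraction), so the effusate composition follows n_i/√M_i.
x_Ne(eff) = (n_Ne/√M_Ne) / (n_Ne/√M_Ne + n_C₂H₆/√M_C₂H₆)
= (0.844/√20.18) / (0.844/√20.18 + 3.78/√30.07) = 0.1879/(0.1879 + 0.6893) = 0.2142.

0.2142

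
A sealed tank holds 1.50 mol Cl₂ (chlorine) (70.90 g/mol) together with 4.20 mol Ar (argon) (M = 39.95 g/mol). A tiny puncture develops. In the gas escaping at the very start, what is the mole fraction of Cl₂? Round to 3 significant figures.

0.211

Effusion rate of each component ∝ n_i/√M_i (partial pressure × 1/√M).
So x_Cl₂ in the escaping gas = (n_Cl₂/√M_Cl₂) / Σ(n_i/√M_i)
= (1.50/√70.90) / (1.50/√70.90 + 4.20/√39.95) = 0.1781/(0.1781 + 0.6645) = 0.211.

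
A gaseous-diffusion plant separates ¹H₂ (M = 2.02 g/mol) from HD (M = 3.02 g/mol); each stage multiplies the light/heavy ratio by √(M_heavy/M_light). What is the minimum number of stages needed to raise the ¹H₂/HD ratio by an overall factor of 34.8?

Per stage α = (3.02/2.02)^(1/2) = 1.49505^0.5, giving ln α = 0.2011.
Need α^N ≥ 34.8 ⇒ N ≥ ln(34.8) / ln α = 3.550 / 0.2011 = 17.65.
Minimum whole number of stages: N = 18.

18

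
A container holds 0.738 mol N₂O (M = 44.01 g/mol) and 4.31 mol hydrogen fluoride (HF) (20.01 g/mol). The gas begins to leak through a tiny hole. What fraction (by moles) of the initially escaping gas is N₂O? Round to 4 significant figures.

0.1035

Each component's effusion rate ∝ (its partial pressure)·(1/√M) ∝ n_i/√M_i.
Mole fraction of N₂O in the effusate = (n_N₂O/√M_N₂O) / (n_N₂O/√M_N₂O + n_HF/√M_HF)
= (0.738/√44.01) / (0.738/√44.01 + 4.31/√20.01) = 0.1112/(0.1112 + 0.9635) = 0.1035.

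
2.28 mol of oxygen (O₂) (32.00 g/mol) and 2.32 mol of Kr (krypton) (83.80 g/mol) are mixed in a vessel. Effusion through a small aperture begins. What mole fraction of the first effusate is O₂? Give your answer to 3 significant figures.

0.614

The effusion rate of species i is ∝ p_i/√M_i ∝ n_i/√M_i.
x_O₂(eff) = (n_O₂/√M_O₂) / (n_O₂/√M_O₂ + n_Kr/√M_Kr)
= (2.28/√32.00) / (2.28/√32.00 + 2.32/√83.80) = 0.4031/(0.4031 + 0.2534) = 0.614.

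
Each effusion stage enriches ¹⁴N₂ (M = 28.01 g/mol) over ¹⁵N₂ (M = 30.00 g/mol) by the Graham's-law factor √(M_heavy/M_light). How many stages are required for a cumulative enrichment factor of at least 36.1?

With α = √(30.00/28.01) per stage, ln α = ½ ln(1.07105) = 0.03432.
Need α^N ≥ 36.1 ⇒ N ≥ ln(36.1) / ln α = 3.586 / 0.03432 = 104.50.
Rounding up, N = 105 stages.

105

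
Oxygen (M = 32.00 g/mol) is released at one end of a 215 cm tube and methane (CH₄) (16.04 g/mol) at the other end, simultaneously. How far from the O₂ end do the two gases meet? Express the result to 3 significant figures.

In equal time, each gas travels a distance ∝ its rate ∝ 1/√M, so d_O₂/d_CH₄ = √(M_CH₄/M_O₂) = √(16.04/32.00) = 0.7080.
With d_O₂ + d_CH₄ = 215 cm, d_CH₄ = 215/(1 + 0.7080) = 125.9 cm.
d_O₂ = 215 − 125.9 = 89.1 cm.

89.1 cm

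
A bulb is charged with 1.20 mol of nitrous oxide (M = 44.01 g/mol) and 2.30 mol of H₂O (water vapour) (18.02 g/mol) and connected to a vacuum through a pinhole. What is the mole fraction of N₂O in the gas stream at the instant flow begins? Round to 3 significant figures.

0.250

The effusion rate of species i is ∝ p_i/√M_i ∝ n_i/√M_i.
x_N₂O(eff) = (n_N₂O/√M_N₂O) / (n_N₂O/√M_N₂O + n_H₂O/√M_H₂O)
= (1.20/√44.01) / (1.20/√44.01 + 2.30/√18.02) = 0.1809/(0.1809 + 0.5418) = 0.250.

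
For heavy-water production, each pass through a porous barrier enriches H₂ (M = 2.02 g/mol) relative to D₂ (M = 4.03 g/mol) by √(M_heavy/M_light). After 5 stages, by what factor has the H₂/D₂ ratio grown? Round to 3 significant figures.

5.62

The single-stage factor is √(M_heavy/M_light), so 5 stages give [√(4.03/2.02)]^5 = (4.03/2.02)^(5/2).
= 1.99505^(5/2) = 5.62.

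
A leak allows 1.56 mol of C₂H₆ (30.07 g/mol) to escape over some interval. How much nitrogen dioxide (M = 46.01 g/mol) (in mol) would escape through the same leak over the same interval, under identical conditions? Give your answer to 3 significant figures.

From Graham's law, rate_NO₂/rate_C₂H₆ = √(M_C₂H₆/M_NO₂) = √(30.07/46.01) = √0.6536 = 0.8084.
So the amount for NO₂ is 1.56 × 0.8084 = 1.26 mol.

1.26 mol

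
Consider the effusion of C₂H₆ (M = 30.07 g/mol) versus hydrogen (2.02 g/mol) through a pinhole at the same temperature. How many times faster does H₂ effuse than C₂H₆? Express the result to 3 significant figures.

Using Graham's law: rate_H₂/rate_C₂H₆ = √(M_C₂H₆/M_H₂) = √(30.07/2.02) = √14.89 = 3.86.

3.86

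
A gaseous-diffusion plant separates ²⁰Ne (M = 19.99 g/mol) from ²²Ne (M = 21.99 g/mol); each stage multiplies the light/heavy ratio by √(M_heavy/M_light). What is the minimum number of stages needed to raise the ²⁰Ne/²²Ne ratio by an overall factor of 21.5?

65

With α = √(21.99/19.99) per stage, ln α = ½ ln(1.10005) = 0.04768.
Need α^N ≥ 21.5 ⇒ N ≥ ln(21.5) / ln α = 3.068 / 0.04768 = 64.35.
Rounding up, N = 65 stages.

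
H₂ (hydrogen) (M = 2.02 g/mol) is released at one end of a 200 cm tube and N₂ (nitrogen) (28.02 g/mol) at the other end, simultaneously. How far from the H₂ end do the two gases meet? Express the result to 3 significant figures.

158 cm

Distances travelled in equal time are proportional to diffusion rates, so d_H₂/d_N₂ = √(M_N₂/M_H₂) = √(28.02/2.02) = 3.724.
With d_H₂ + d_N₂ = 200 cm, d_N₂ = 200/(1 + 3.724) = 42.33 cm.
d_H₂ = 200 − 42.33 = 158 cm.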